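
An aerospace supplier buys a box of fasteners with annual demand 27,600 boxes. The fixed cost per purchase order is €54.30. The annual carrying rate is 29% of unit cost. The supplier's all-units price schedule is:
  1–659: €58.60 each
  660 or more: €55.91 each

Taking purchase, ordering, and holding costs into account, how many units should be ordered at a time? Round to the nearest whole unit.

Q* ≈ 660 boxes

Holding cost per unit per year at price C is H = 0.29·C.
For each price level, check whether its EOQ is feasible; otherwise the best quantity at that price is the breakpoint.
EOQ at €58.60 = 420.0 (feasible in tier 1): TC = 27,600×€58.60 + (27,600/420.0)×54.3 + (420.0/2)×0.29×€58.60 = €1,624,497.03.
EOQ at €55.91 = 430.0 < 660, so use break Q=660: TC = 27,600×€55.91 + (27,600/660.0)×54.3 + (660.0/2)×0.29×€55.91 = €1,550,737.31.
Lowest total cost is €1,550,737.31 at Q = 660.0.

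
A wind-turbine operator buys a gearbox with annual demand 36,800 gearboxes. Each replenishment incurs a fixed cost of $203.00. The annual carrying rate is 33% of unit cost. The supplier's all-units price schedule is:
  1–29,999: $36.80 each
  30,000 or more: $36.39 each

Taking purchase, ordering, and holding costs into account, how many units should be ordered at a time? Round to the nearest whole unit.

Q* ≈ 1,109 gearboxes

Holding cost per unit per year at price C is H = 0.33·C.
Evaluate total cost at each tier's feasible EOQ or, if the EOQ is below the tier, at the tier's minimum quantity.
EOQ at $36.80 = 1109.2 (feasible in tier 1): TC = 36,800×$36.80 + (36,800/1109.2)×203 + (1109.2/2)×0.33×$36.80 = $1,367,710.01.
EOQ at $36.39 = 1115.4 < 30000, so use break Q=30000: TC = 36,800×$36.39 + (36,800/30000.0)×203 + (30000.0/2)×0.33×$36.39 = $1,519,531.51.
Lowest total cost is $1,367,710.01 at Q = 1109.2.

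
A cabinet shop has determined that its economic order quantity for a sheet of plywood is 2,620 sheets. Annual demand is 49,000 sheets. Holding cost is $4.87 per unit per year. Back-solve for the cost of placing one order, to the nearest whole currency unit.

S ≈ $341

Squaring Q* = √(2DS/H) gives Q*² = 2DS/H.
From Q* = √(2DS/H): S = Q*²H / (2D) = 2,620² × 4.87 / (2 × 49,000) = 341.1187.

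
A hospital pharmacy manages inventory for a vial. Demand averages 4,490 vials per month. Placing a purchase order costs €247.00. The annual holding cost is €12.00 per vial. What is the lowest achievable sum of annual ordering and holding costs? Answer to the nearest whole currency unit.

TC* ≈ €17,872

Annual demand D = 4,490 × 12 = 53,880.
EOQ = √(2DS/H) = √(2 × 53,880 × 247 / 12) ≈ 1489.32.
At Q*, ordering cost (D/Q*)S equals holding cost (Q*/2)H, each = √(DSH/2).
Minimum total = √(2DSH) = √(2 × 53,880 × 247 × 12) ≈ 17871.783.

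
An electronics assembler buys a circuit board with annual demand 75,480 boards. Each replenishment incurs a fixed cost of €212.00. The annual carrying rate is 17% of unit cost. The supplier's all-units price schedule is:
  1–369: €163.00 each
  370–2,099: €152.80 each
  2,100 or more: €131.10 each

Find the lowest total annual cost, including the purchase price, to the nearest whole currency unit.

Holding cost per unit per year at price C is H = 0.17·C.
For each price level, check whether its EOQ is feasible; otherwise the best quantity at that price is the breakpoint.
Tier 1 (€163.00): EOQ = 1074.7 exceeds tier's upper bound 369, so this tier is dominated.
EOQ at €152.80 = 1110.0 (feasible in tier 2): TC = 75,480×€152.80 + (75,480/1110.0)×212 + (1110.0/2)×0.17×€152.80 = €11,562,176.68.
EOQ at €131.10 = 1198.3 < 2100, so use break Q=2100: TC = 75,480×€131.10 + (75,480/2100.0)×212 + (2100.0/2)×0.17×€131.10 = €9,926,449.24.
Lowest total cost among the candidates is at Q = 2100.0.

TC* ≈ €9,926,449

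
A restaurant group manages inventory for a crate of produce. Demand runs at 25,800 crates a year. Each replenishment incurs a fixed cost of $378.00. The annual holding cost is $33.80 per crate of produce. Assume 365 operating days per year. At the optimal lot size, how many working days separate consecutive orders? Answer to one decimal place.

The optimal lot size = √(2DS/H) = √(2 × 25,800 × 378 / 33.8) ≈ 759.65.
Cycle time = Q*/D × 365 = 759.65 / 25,800 × 365 ≈ 10.747 days.

T ≈ 10.7 days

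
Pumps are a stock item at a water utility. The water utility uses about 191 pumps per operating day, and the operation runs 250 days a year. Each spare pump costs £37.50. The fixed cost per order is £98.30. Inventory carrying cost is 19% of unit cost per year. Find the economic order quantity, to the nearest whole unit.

Q* ≈ 1,148 pumps

Annual demand D = 191 × 250 = 47,750.
Holding cost H = 0.19 × £37.50 = £7.1250 per unit per year.
EOQ = √(2DS / H) = √(2 × 47,750 × 98.3 / 7.125).
= √(9,387,650 / 7.125) = √1,317,564.9123 ≈ 1147.852.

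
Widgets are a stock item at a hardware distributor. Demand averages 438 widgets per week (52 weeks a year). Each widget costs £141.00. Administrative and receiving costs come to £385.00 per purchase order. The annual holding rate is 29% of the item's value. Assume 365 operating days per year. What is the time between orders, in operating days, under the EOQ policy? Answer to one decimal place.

T ≈ 10.5 days

Annual demand D = 438 × 52 = 22,776.
Holding cost H = 0.29 × £141.00 = £40.8900 per unit per year.
Q* = √(2DS/H) = √(2 × 22,776 × 385 / 40.89) ≈ 654.90.
Cycle time = Q*/D × 365 = 654.90 / 22,776 × 365 ≈ 10.495 days.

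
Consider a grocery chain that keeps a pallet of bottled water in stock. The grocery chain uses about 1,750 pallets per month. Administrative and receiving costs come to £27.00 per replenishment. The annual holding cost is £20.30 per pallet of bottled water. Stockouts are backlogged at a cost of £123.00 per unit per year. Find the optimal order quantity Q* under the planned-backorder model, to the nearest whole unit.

Annual demand D = 1,750 × 12 = 21,000.
With planned backorders, Q* = √(2DS/H) · √((H+B)/B).
√(2DS/H) = √(2 × 21,000 × 27 / 20.3) = 236.352.
√((H+B)/B) = √((20.3+123)/123) = 1.0794.
Q* ≈ 255.111.

Q* ≈ 255 pallets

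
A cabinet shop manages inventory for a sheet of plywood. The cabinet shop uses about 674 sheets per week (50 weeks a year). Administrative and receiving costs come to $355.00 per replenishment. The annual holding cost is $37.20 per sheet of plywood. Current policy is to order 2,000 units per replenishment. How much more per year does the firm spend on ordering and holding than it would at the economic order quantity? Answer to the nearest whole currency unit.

Annual demand D = 674 × 50 = 33,700.
EOQ = √(2DS/H) = √(2 × 33,700 × 355 / 37.2) ≈ 802.00.
Cost at Q* = (D/Q*)S + (Q*/2)H = √(2DSH) ≈ $29,834.28.
Cost at Q = 2,000: (33,700/2,000)×355 + (2,000/2)×37.2 = $5,981.75 + $37,200.00 = $43,181.75.
Excess = $43,181.75 − $29,834.28 = $13,347.47.

Extra cost ≈ $13,347 per year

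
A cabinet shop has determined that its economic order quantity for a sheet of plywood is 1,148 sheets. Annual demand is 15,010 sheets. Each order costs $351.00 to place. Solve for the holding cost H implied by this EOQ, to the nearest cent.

H ≈ $8.00

Squaring Q* = √(2DS/H) gives Q*² = 2DS/H.
From Q* = √(2DS/H): H = 2DS / Q*² = 2 × 15,010 × 351 / 1,148² = 7.9953.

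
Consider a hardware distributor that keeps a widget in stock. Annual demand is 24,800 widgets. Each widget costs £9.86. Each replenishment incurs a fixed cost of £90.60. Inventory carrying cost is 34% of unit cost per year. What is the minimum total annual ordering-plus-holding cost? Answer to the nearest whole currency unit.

Holding cost H = 0.34 × £9.86 = £3.3524 per unit per year.
EOQ = √(2DS/H) = √(2 × 24,800 × 90.6 / 3.3524) ≈ 1157.78.
At Q*, ordering cost (D/Q*)S equals holding cost (Q*/2)H, each = √(DSH/2).
Minimum total = √(2DSH) = √(2 × 24,800 × 90.6 × 3.3524) ≈ 3881.350.

TC* ≈ £3,881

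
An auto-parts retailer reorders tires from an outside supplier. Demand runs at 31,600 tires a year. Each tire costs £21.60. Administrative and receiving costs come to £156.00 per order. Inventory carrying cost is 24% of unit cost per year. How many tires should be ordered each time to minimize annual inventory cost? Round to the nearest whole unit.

Q* ≈ 1,379 tires

Holding cost H = 0.24 × £21.60 = £5.1840 per unit per year.
EOQ = √(2DS / H) = √(2 × 31,600 × 156 / 5.184).
= √(9,859,200 / 5.184) = √1,901,851.8519 ≈ 1379.076.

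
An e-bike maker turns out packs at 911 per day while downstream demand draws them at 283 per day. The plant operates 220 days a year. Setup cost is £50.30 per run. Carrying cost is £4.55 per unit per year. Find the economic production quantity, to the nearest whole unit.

Q* ≈ 1,413 packs

Annual demand D = 283 × 220 = 62,260.
Production build-up factor (1 − d/p) = 1 − 283/911 = 0.6894.
Q* = √(2DS / (H(1 − d/p))) = √(2 × 62,260 × 50.3 / (4.55 × 0.6894)).
= √(6,263,356 / 3.1366) ≈ 1413.114.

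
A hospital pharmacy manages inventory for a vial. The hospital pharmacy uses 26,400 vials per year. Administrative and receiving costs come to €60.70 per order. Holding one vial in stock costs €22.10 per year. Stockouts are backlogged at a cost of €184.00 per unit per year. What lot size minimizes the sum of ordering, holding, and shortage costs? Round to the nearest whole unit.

Q* ≈ 403 vials

With planned backorders, Q* = √(2DS/H) · √((H+B)/B).
√(2DS/H) = √(2 × 26,400 × 60.7 / 22.1) = 380.816.
√((H+B)/B) = √((22.1+184)/184) = 1.0584.
Q* ≈ 403.037.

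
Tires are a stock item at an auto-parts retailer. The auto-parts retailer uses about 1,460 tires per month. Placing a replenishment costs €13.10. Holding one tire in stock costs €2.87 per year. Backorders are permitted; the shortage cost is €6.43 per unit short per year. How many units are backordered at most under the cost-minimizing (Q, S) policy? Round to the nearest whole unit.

Annual demand D = 1,460 × 12 = 17,520.
With planned backorders, Q* = √(2DS/H) · √((H+B)/B).
√(2DS/H) = √(2 × 17,520 × 13.1 / 2.87) = 399.923.
√((H+B)/B) = √((2.87+6.43)/6.43) = 1.2026.
Q* ≈ 480.964.
S* = Q* · H/(H+B) = 480.964 × 2.87/9.3 ≈ 148.427.

S* ≈ 148 tires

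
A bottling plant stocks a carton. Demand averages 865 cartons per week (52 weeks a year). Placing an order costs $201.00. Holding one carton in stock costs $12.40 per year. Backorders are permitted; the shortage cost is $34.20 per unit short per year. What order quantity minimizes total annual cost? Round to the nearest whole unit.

Annual demand D = 865 × 52 = 44,980.
With planned backorders, Q* = √(2DS/H) · √((H+B)/B).
√(2DS/H) = √(2 × 44,980 × 201 / 12.4) = 1207.569.
√((H+B)/B) = √((12.4+34.2)/34.2) = 1.1673.
Q* ≈ 1409.587.

Q* ≈ 1,410 cartons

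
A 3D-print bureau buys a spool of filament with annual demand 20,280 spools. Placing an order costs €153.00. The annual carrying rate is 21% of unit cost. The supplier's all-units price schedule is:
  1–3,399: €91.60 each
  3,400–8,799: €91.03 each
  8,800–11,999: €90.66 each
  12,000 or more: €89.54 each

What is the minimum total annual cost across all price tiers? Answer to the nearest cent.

Holding cost per unit per year at price C is H = 0.21·C.
Candidates are each tier's EOQ (if it falls in that tier) and each price-break quantity.
EOQ at €91.60 = 568.0 (feasible in tier 1): TC = 20,280×€91.60 + (20,280/568.0)×153 + (568.0/2)×0.21×€91.60 = €1,868,573.77.
EOQ at €91.03 = 569.8 < 3400, so use break Q=3400: TC = 20,280×€91.03 + (20,280/3400.0)×153 + (3400.0/2)×0.21×€91.03 = €1,879,498.71.
EOQ at €90.66 = 570.9 < 8800, so use break Q=8800: TC = 20,280×€90.66 + (20,280/8800.0)×153 + (8800.0/2)×0.21×€90.66 = €1,922,707.24.
EOQ at €89.54 = 574.5 < 12000, so use break Q=12000: TC = 20,280×€89.54 + (20,280/12000.0)×153 + (12000.0/2)×0.21×€89.54 = €1,928,950.17.
Lowest total cost among the candidates is at Q = 568.0.

TC* ≈ €1,868,573.77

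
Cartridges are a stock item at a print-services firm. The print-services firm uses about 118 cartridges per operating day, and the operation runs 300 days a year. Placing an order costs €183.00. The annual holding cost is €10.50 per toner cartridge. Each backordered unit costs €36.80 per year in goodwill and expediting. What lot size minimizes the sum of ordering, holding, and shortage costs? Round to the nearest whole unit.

Q* ≈ 1,259 cartridges

Annual demand D = 118 × 300 = 35,400.
With planned backorders, Q* = √(2DS/H) · √((H+B)/B).
√(2DS/H) = √(2 × 35,400 × 183 / 10.5) = 1110.830.
√((H+B)/B) = √((10.5+36.8)/36.8) = 1.1337.
Q* ≈ 1259.372.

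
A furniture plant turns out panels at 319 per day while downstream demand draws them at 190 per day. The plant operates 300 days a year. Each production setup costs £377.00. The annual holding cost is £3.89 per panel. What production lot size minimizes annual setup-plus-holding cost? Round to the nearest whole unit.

Q* ≈ 5,227 panels

Annual demand D = 190 × 300 = 57,000.
Production build-up factor (1 − d/p) = 1 − 190/319 = 0.4044.
Q* = √(2DS / (H(1 − d/p))) = √(2 × 57,000 × 377 / (3.89 × 0.4044)).
= √(42,978,000 / 1.5731) ≈ 5226.955.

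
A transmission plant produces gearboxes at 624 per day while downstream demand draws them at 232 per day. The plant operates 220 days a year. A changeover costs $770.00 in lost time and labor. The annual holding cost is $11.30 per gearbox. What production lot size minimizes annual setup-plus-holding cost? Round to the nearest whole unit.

Annual demand D = 232 × 220 = 51,040.
Production build-up factor (1 − d/p) = 1 − 232/624 = 0.6282.
Q* = √(2DS / (H(1 − d/p))) = √(2 × 51,040 × 770 / (11.3 × 0.6282)).
= √(78,601,600 / 7.0987) ≈ 3327.559.

Q* ≈ 3,328 gearboxes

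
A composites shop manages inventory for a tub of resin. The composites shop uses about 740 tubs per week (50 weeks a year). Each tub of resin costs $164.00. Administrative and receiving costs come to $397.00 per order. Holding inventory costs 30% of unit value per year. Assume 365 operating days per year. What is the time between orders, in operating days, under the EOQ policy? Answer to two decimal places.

Annual demand D = 740 × 50 = 37,000.
Holding cost H = 0.30 × $164.00 = $49.2000 per unit per year.
The optimal lot size = √(2DS/H) = √(2 × 37,000 × 397 / 49.2) ≈ 772.73.
Cycle time = Q*/D × 365 = 772.73 / 37,000 × 365 ≈ 7.623 days.

T ≈ 7.62 days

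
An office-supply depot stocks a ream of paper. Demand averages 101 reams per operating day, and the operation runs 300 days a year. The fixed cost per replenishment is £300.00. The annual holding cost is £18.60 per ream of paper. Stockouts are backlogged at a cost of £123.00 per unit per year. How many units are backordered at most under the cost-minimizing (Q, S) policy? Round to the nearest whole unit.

S* ≈ 139 reams

Annual demand D = 101 × 300 = 30,300.
With planned backorders, Q* = √(2DS/H) · √((H+B)/B).
√(2DS/H) = √(2 × 30,300 × 300 / 18.6) = 988.645.
√((H+B)/B) = √((18.6+123)/123) = 1.0729.
Q* ≈ 1060.766.
S* = Q* · H/(H+B) = 1060.766 × 18.6/141.6 ≈ 139.338.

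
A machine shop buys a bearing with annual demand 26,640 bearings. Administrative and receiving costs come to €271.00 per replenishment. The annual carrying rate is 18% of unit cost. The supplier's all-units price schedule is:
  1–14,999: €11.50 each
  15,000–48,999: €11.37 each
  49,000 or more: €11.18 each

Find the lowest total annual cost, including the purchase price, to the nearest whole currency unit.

TC* ≈ €311,827

Holding cost per unit per year at price C is H = 0.18·C.
Candidates are each tier's EOQ (if it falls in that tier) and each price-break quantity.
EOQ at €11.50 = 2641.1 (feasible in tier 1): TC = 26,640×€11.50 + (26,640/2641.1)×271 + (2641.1/2)×0.18×€11.50 = €311,827.04.
EOQ at €11.37 = 2656.1 < 15000, so use break Q=15000: TC = 26,640×€11.37 + (26,640/15000.0)×271 + (15000.0/2)×0.18×€11.37 = €318,727.60.
EOQ at €11.18 = 2678.6 < 49000, so use break Q=49000: TC = 26,640×€11.18 + (26,640/49000.0)×271 + (49000.0/2)×0.18×€11.18 = €347,286.34.
Lowest total cost among the candidates is at Q = 2641.1.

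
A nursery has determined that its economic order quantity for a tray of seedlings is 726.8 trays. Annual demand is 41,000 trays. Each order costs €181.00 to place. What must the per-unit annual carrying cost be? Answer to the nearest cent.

H ≈ €28.10

Squaring Q* = √(2DS/H) gives Q*² = 2DS/H.
From Q* = √(2DS/H): H = 2DS / Q*² = 2 × 41,000 × 181 / 726.8² = 28.0972.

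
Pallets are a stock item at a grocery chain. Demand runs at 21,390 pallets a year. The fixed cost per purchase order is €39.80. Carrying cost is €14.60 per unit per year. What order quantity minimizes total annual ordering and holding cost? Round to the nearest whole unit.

EOQ = √(2DS / H) = √(2 × 21,390 × 39.8 / 14.6).
= √(1,702,644 / 14.6) = √116,619.4521 ≈ 341.496.

Q* ≈ 341 pallets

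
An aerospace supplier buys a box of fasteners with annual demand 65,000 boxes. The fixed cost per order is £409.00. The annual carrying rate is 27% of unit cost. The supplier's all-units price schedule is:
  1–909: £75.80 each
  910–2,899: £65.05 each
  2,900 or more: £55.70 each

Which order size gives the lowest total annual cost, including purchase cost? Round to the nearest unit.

Q* ≈ 2,900 boxes

Holding cost per unit per year at price C is H = 0.27·C.
For each price level, check whether its EOQ is feasible; otherwise the best quantity at that price is the breakpoint.
Tier 1 (£75.80): EOQ = 1611.8 exceeds tier's upper bound 909, so this tier is dominated.
EOQ at £65.05 = 1739.9 (feasible in tier 2): TC = 65,000×£65.05 + (65,000/1739.9)×409 + (1739.9/2)×0.27×£65.05 = £4,258,808.98.
EOQ at £55.70 = 1880.3 < 2900, so use break Q=2900: TC = 65,000×£55.70 + (65,000/2900.0)×409 + (2900.0/2)×0.27×£55.70 = £3,651,473.79.
Lowest total cost is £3,651,473.79 at Q = 2900.0.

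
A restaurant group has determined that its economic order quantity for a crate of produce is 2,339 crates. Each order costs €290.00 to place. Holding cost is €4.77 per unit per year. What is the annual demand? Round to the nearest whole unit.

D ≈ 44,994 crates per year

Invert the EOQ relation Q*² = 2DS/H.
From Q* = √(2DS/H): D = Q*²H / (2S) = 2,339² × 4.77 / (2 × 290) = 44993.609.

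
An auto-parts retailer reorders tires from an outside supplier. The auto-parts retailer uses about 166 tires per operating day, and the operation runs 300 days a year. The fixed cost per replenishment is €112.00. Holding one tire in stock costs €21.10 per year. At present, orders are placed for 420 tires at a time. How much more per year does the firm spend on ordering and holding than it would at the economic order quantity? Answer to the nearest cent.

Annual demand D = 166 × 300 = 49,800.
EOQ = √(2DS/H) = √(2 × 49,800 × 112 / 21.1) ≈ 727.11.
Cost at Q* = (D/Q*)S + (Q*/2)H = √(2DSH) ≈ €15,341.93.
Cost at Q = 420: (49,800/420)×112 + (420/2)×21.1 = €13,280.00 + €4,431.00 = €17,711.00.
Excess = €17,711.00 − €15,341.93 = €2,369.07.

Extra cost ≈ €2,369.07 per year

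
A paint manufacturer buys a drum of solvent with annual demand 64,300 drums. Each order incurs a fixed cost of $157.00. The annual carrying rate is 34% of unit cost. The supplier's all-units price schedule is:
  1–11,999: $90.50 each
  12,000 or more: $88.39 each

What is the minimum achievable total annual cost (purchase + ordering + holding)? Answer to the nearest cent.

Holding cost per unit per year at price C is H = 0.34·C.
Evaluate total cost at each tier's feasible EOQ or, if the EOQ is below the tier, at the tier's minimum quantity.
EOQ at $90.50 = 810.0 (feasible in tier 1): TC = 64,300×$90.50 + (64,300/810.0)×157 + (810.0/2)×0.34×$90.50 = $5,844,074.94.
EOQ at $88.39 = 819.7 < 12000, so use break Q=12000: TC = 64,300×$88.39 + (64,300/12000.0)×157 + (12000.0/2)×0.34×$88.39 = $5,864,633.86.
Lowest total cost among the candidates is at Q = 810.0.

TC* ≈ $5,844,074.94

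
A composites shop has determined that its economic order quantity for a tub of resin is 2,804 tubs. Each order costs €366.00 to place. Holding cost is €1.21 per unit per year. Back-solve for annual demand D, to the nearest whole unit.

D ≈ 12,997 tubs per year

Invert the EOQ relation Q*² = 2DS/H.
From Q* = √(2DS/H): D = Q*²H / (2S) = 2,804² × 1.21 / (2 × 366) = 12996.617.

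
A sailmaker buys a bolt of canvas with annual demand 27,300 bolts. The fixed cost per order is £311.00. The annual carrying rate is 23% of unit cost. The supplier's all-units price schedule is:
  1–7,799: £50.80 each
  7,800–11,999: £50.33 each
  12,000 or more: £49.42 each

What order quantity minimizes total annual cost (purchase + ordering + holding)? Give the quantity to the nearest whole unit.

Q* ≈ 1,206 bolts

Holding cost per unit per year at price C is H = 0.23·C.
Candidates are each tier's EOQ (if it falls in that tier) and each price-break quantity.
EOQ at £50.80 = 1205.5 (feasible in tier 1): TC = 27,300×£50.80 + (27,300/1205.5)×311 + (1205.5/2)×0.23×£50.80 = £1,400,925.50.
EOQ at £50.33 = 1211.2 < 7800, so use break Q=7800: TC = 27,300×£50.33 + (27,300/7800.0)×311 + (7800.0/2)×0.23×£50.33 = £1,420,243.51.
EOQ at £49.42 = 1222.3 < 12000, so use break Q=12000: TC = 27,300×£49.42 + (27,300/12000.0)×311 + (12000.0/2)×0.23×£49.42 = £1,418,073.12.
Lowest total cost is £1,400,925.50 at Q = 1205.5.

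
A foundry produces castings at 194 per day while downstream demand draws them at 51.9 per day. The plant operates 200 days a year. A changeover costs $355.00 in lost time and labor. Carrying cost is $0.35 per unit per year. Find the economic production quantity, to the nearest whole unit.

Q* ≈ 5,362 castings

Annual demand D = 51.9 × 200 = 10,380.
Production build-up factor (1 − d/p) = 1 − 51.9/194 = 0.7325.
Q* = √(2DS / (H(1 − d/p))) = √(2 × 10,380 × 355 / (0.35 × 0.7325)).
= √(7,369,800 / 0.2564) ≈ 5361.640.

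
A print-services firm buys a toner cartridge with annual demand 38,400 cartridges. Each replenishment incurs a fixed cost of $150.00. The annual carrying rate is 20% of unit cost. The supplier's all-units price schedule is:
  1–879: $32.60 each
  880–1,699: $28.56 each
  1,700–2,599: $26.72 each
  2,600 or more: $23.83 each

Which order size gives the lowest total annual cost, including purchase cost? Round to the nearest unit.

Holding cost per unit per year at price C is H = 0.20·C.
Candidates are each tier's EOQ (if it falls in that tier) and each price-break quantity.
Tier 1 ($32.60): EOQ = 1329.2 exceeds tier's upper bound 879, so this tier is dominated.
EOQ at $28.56 = 1420.1 (feasible in tier 2): TC = 38,400×$28.56 + (38,400/1420.1)×150 + (1420.1/2)×0.20×$28.56 = $1,104,815.86.
EOQ at $26.72 = 1468.2 < 1700, so use break Q=1700: TC = 38,400×$26.72 + (38,400/1700.0)×150 + (1700.0/2)×0.20×$26.72 = $1,033,978.64.
EOQ at $23.83 = 1554.7 < 2600, so use break Q=2600: TC = 38,400×$23.83 + (38,400/2600.0)×150 + (2600.0/2)×0.20×$23.83 = $923,483.18.
Lowest total cost is $923,483.18 at Q = 2600.0.

Q* ≈ 2,600 cartridges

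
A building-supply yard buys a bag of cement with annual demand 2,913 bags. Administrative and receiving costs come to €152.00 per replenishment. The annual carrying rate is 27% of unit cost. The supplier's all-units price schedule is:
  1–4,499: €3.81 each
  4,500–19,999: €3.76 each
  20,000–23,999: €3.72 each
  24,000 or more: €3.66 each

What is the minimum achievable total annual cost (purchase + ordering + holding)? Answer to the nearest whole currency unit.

Holding cost per unit per year at price C is H = 0.27·C.
For each price level, check whether its EOQ is feasible; otherwise the best quantity at that price is the breakpoint.
EOQ at €3.81 = 927.8 (feasible in tier 1): TC = 2,913×€3.81 + (2,913/927.8)×152 + (927.8/2)×0.27×€3.81 = €12,052.98.
EOQ at €3.76 = 934.0 < 4500, so use break Q=4500: TC = 2,913×€3.76 + (2,913/4500.0)×152 + (4500.0/2)×0.27×€3.76 = €13,335.47.
EOQ at €3.72 = 939.0 < 20000, so use break Q=20000: TC = 2,913×€3.72 + (2,913/20000.0)×152 + (20000.0/2)×0.27×€3.72 = €20,902.50.
EOQ at €3.66 = 946.6 < 24000, so use break Q=24000: TC = 2,913×€3.66 + (2,913/24000.0)×152 + (24000.0/2)×0.27×€3.66 = €22,538.43.
Lowest total cost among the candidates is at Q = 927.8.

TC* ≈ €12,053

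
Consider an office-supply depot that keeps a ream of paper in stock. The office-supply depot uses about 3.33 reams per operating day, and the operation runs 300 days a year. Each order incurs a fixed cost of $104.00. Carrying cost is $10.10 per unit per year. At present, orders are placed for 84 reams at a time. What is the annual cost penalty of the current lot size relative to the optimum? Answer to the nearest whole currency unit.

Annual demand D = 3.33 × 300 = 999.
EOQ = √(2DS/H) = √(2 × 999 × 104 / 10.1) ≈ 143.43.
Cost at Q* = (D/Q*)S + (Q*/2)H = √(2DSH) ≈ $1,448.69.
Cost at Q = 84: (999/84)×104 + (84/2)×10.1 = $1,236.86 + $424.20 = $1,661.06.
Excess = $1,661.06 − $1,448.69 = $212.37.

Extra cost ≈ $212 per year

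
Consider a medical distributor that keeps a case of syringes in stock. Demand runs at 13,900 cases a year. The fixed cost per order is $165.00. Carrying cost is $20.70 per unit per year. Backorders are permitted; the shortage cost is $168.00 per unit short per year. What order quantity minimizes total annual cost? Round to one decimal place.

Q* ≈ 498.9 cases

With planned backorders, Q* = √(2DS/H) · √((H+B)/B).
√(2DS/H) = √(2 × 13,900 × 165 / 20.7) = 470.738.
√((H+B)/B) = √((20.7+168)/168) = 1.0598.
Q* ≈ 498.897.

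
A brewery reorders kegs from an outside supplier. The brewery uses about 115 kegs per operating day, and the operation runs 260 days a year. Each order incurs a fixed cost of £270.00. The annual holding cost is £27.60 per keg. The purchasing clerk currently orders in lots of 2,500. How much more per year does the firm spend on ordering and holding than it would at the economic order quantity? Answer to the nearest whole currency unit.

Annual demand D = 115 × 260 = 29,900.
EOQ = √(2DS/H) = √(2 × 29,900 × 270 / 27.6) ≈ 764.85.
Cost at Q* = (D/Q*)S + (Q*/2)H = √(2DSH) ≈ £21,109.94.
Cost at Q = 2,500: (29,900/2,500)×270 + (2,500/2)×27.6 = £3,229.20 + £34,500.00 = £37,729.20.
Excess = £37,729.20 − £21,109.94 = £16,619.26.

Extra cost ≈ £16,619 per year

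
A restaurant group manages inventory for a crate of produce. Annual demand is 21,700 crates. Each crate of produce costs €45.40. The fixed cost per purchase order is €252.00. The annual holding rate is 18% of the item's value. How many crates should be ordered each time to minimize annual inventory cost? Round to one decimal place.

Holding cost H = 0.18 × €45.40 = €8.1720 per unit per year.
EOQ = √(2DS / H) = √(2 × 21,700 × 252 / 8.172).
= √(10,936,800 / 8.172) = √1,338,325.9912 ≈ 1156.860.

Q* ≈ 1,156.9 crates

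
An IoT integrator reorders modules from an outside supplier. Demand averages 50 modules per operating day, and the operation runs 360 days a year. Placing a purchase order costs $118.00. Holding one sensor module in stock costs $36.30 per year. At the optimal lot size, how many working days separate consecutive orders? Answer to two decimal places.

T ≈ 6.84 days

Annual demand D = 50 × 360 = 18,000.
The optimal lot size = √(2DS/H) = √(2 × 18,000 × 118 / 36.3) ≈ 342.09.
Cycle time = Q*/D × 360 = 342.09 / 18,000 × 360 ≈ 6.842 days.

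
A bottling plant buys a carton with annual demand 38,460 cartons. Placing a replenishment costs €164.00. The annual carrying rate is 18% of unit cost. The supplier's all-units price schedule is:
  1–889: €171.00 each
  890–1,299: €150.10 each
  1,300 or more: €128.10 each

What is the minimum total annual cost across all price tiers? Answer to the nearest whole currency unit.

Holding cost per unit per year at price C is H = 0.18·C.
Candidates are each tier's EOQ (if it falls in that tier) and each price-break quantity.
EOQ at €171.00 = 640.2 (feasible in tier 1): TC = 38,460×€171.00 + (38,460/640.2)×164 + (640.2/2)×0.18×€171.00 = €6,596,364.97.
EOQ at €150.10 = 683.3 < 890, so use break Q=890: TC = 38,460×€150.10 + (38,460/890.0)×164 + (890.0/2)×0.18×€150.10 = €5,791,956.02.
EOQ at €128.10 = 739.7 < 1300, so use break Q=1300: TC = 38,460×€128.10 + (38,460/1300.0)×164 + (1300.0/2)×0.18×€128.10 = €4,946,565.58.
Lowest total cost among the candidates is at Q = 1300.0.

TC* ≈ €4,946,566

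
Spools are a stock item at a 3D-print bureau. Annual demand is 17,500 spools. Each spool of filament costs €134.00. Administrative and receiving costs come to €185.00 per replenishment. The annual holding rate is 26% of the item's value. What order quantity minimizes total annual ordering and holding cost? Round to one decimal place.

Q* ≈ 431.1 spools

Holding cost H = 0.26 × €134.00 = €34.8400 per unit per year.
EOQ = √(2DS / H) = √(2 × 17,500 × 185 / 34.84).
= √(6,475,000 / 34.84) = √185,849.5982 ≈ 431.103.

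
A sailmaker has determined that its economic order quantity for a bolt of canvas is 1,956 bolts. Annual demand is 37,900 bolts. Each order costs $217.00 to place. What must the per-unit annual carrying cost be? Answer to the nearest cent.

H ≈ $4.30

Invert the EOQ relation Q*² = 2DS/H.
From Q* = √(2DS/H): H = 2DS / Q*² = 2 × 37,900 × 217 / 1,956² = 4.2992.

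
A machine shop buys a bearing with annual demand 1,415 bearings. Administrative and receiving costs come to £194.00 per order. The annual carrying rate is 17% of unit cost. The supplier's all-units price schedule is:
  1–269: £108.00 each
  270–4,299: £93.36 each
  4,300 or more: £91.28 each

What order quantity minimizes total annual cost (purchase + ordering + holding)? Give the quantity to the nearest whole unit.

Q* ≈ 270 bearings

Holding cost per unit per year at price C is H = 0.17·C.
For each price level, check whether its EOQ is feasible; otherwise the best quantity at that price is the breakpoint.
EOQ at £108.00 = 172.9 (feasible in tier 1): TC = 1,415×£108.00 + (1,415/172.9)×194 + (172.9/2)×0.17×£108.00 = £155,994.90.
EOQ at £93.36 = 186.0 < 270, so use break Q=270: TC = 1,415×£93.36 + (1,415/270.0)×194 + (270.0/2)×0.17×£93.36 = £135,263.72.
EOQ at £91.28 = 188.1 < 4300, so use break Q=4300: TC = 1,415×£91.28 + (1,415/4300.0)×194 + (4300.0/2)×0.17×£91.28 = £162,587.88.
Lowest total cost is £135,263.72 at Q = 270.0.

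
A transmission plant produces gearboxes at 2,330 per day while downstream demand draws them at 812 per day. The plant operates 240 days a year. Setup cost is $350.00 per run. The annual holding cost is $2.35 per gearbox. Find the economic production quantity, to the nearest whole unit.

Annual demand D = 812 × 240 = 194,880.
Production build-up factor (1 − d/p) = 1 − 812/2,330 = 0.6515.
Q* = √(2DS / (H(1 − d/p))) = √(2 × 194,880 × 350 / (2.35 × 0.6515)).
= √(136,416,000 / 1.531) ≈ 9439.322.

Q* ≈ 9,439 gearboxes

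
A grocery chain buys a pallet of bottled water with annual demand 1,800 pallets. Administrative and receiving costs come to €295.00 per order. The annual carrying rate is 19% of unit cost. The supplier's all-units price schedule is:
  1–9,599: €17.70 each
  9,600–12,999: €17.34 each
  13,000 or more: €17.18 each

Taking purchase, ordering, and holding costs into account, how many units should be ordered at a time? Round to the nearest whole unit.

Q* ≈ 562 pallets

Holding cost per unit per year at price C is H = 0.19·C.
For each price level, check whether its EOQ is feasible; otherwise the best quantity at that price is the breakpoint.
EOQ at €17.70 = 562.0 (feasible in tier 1): TC = 1,800×€17.70 + (1,800/562.0)×295 + (562.0/2)×0.19×€17.70 = €33,749.84.
EOQ at €17.34 = 567.8 < 9600, so use break Q=9600: TC = 1,800×€17.34 + (1,800/9600.0)×295 + (9600.0/2)×0.19×€17.34 = €47,081.39.
EOQ at €17.18 = 570.4 < 13000, so use break Q=13000: TC = 1,800×€17.18 + (1,800/13000.0)×295 + (13000.0/2)×0.19×€17.18 = €52,182.15.
Lowest total cost is €33,749.84 at Q = 562.0.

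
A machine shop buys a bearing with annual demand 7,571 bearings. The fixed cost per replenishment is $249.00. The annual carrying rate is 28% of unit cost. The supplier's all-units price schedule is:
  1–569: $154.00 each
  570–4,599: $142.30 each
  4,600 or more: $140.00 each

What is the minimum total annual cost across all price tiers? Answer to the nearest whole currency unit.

TC* ≈ $1,092,016

Holding cost per unit per year at price C is H = 0.28·C.
For each price level, check whether its EOQ is feasible; otherwise the best quantity at that price is the breakpoint.
EOQ at $154.00 = 295.7 (feasible in tier 1): TC = 7,571×$154.00 + (7,571/295.7)×249 + (295.7/2)×0.28×$154.00 = $1,178,684.60.
EOQ at $142.30 = 307.6 < 570, so use break Q=570: TC = 7,571×$142.30 + (7,571/570.0)×249 + (570.0/2)×0.28×$142.30 = $1,092,016.17.
EOQ at $140.00 = 310.1 < 4600, so use break Q=4600: TC = 7,571×$140.00 + (7,571/4600.0)×249 + (4600.0/2)×0.28×$140.00 = $1,150,509.82.
Lowest total cost among the candidates is at Q = 570.0.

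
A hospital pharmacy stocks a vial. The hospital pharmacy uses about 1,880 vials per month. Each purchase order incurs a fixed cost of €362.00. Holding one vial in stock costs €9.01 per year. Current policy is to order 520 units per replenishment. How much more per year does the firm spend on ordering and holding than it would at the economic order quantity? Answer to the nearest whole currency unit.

Extra cost ≈ €5,917 per year

Annual demand D = 1,880 × 12 = 22,560.
EOQ = √(2DS/H) = √(2 × 22,560 × 362 / 9.01) ≈ 1346.41.
Cost at Q* = (D/Q*)S + (Q*/2)H = √(2DSH) ≈ €12,131.13.
Cost at Q = 520: (22,560/520)×362 + (520/2)×9.01 = €15,705.23 + €2,342.60 = €18,047.83.
Excess = €18,047.83 − €12,131.13 = €5,916.70.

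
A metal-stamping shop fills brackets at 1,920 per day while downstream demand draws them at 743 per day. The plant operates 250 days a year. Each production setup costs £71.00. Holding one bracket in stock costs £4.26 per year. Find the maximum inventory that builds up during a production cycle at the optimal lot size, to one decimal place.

I_max ≈ 1,948.2 brackets

Annual demand D = 743 × 250 = 185,750.
Production build-up factor (1 − d/p) = 1 − 743/1,920 = 0.6130.
Q* = √(2DS / (H(1 − d/p))) = √(2 × 185,750 × 71 / (4.26 × 0.6130)).
= √(26,376,500 / 2.6115) ≈ 3178.090.
Maximum inventory = Q*(1 − d/p) = 3178.090 × 0.6130 ≈ 1948.235.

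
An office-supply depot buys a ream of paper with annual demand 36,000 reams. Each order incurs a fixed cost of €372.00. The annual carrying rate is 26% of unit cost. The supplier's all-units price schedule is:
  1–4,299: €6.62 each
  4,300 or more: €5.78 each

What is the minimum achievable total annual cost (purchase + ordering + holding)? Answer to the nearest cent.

TC* ≈ €214,425.44

Holding cost per unit per year at price C is H = 0.26·C.
Evaluate total cost at each tier's feasible EOQ or, if the EOQ is below the tier, at the tier's minimum quantity.
EOQ at €6.62 = 3944.8 (feasible in tier 1): TC = 36,000×€6.62 + (36,000/3944.8)×372 + (3944.8/2)×0.26×€6.62 = €245,109.74.
EOQ at €5.78 = 4221.7 < 4300, so use break Q=4300: TC = 36,000×€5.78 + (36,000/4300.0)×372 + (4300.0/2)×0.26×€5.78 = €214,425.44.
Lowest total cost among the candidates is at Q = 4300.0.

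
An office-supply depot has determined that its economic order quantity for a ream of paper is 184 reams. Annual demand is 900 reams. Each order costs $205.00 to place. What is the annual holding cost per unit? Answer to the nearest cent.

The basic EOQ model gives Q* = √(2DS/H); rearrange for the unknown.
From Q* = √(2DS/H): H = 2DS / Q*² = 2 × 900 × 205 / 184² = 10.8991.

H ≈ $10.90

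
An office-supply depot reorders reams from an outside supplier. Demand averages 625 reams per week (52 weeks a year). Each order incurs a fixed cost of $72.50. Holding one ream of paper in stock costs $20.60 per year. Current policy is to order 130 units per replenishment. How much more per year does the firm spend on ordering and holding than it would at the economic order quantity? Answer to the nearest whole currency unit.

Annual demand D = 625 × 52 = 32,500.
EOQ = √(2DS/H) = √(2 × 32,500 × 72.5 / 20.6) ≈ 478.29.
Cost at Q* = (D/Q*)S + (Q*/2)H = √(2DSH) ≈ $9,852.79.
Cost at Q = 130: (32,500/130)×72.5 + (130/2)×20.6 = $18,125.00 + $1,339.00 = $19,464.00.
Excess = $19,464.00 − $9,852.79 = $9,611.21.

Extra cost ≈ $9,611 per year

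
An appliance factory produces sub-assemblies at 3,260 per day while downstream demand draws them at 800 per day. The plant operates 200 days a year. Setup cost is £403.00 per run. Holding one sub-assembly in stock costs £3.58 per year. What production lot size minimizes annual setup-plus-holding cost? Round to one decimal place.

Annual demand D = 800 × 200 = 160,000.
Production build-up factor (1 − d/p) = 1 − 800/3,260 = 0.7546.
Q* = √(2DS / (H(1 − d/p))) = √(2 × 160,000 × 403 / (3.58 × 0.7546)).
= √(128,960,000 / 2.7015) ≈ 6909.192.

Q* ≈ 6,909.2 sub-assemblies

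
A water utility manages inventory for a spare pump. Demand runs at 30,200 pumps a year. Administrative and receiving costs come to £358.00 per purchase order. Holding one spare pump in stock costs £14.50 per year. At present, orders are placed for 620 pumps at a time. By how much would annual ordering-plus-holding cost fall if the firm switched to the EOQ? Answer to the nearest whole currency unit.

EOQ = √(2DS/H) = √(2 × 30,200 × 358 / 14.5) ≈ 1221.17.
Cost at Q* = (D/Q*)S + (Q*/2)H = √(2DSH) ≈ £17,706.96.
Cost at Q = 620: (30,200/620)×358 + (620/2)×14.5 = £17,438.06 + £4,495.00 = £21,933.06.
Excess = £21,933.06 − £17,706.96 = £4,226.11.

Extra cost ≈ £4,226 per year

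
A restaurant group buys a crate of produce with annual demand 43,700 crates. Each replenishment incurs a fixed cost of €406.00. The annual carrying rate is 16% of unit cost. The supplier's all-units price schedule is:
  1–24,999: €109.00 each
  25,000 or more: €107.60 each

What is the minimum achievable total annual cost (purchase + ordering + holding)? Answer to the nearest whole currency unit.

Holding cost per unit per year at price C is H = 0.16·C.
Evaluate total cost at each tier's feasible EOQ or, if the EOQ is below the tier, at the tier's minimum quantity.
EOQ at €109.00 = 1426.4 (feasible in tier 1): TC = 43,700×€109.00 + (43,700/1426.4)×406 + (1426.4/2)×0.16×€109.00 = €4,788,176.65.
EOQ at €107.60 = 1435.7 < 25000, so use break Q=25000: TC = 43,700×€107.60 + (43,700/25000.0)×406 + (25000.0/2)×0.16×€107.60 = €4,918,029.69.
Lowest total cost among the candidates is at Q = 1426.4.

TC* ≈ €4,788,177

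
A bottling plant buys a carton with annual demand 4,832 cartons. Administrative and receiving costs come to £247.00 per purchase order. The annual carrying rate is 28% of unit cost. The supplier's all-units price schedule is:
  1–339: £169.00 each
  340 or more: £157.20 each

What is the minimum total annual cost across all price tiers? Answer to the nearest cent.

Holding cost per unit per year at price C is H = 0.28·C.
Evaluate total cost at each tier's feasible EOQ or, if the EOQ is below the tier, at the tier's minimum quantity.
EOQ at £169.00 = 224.6 (feasible in tier 1): TC = 4,832×£169.00 + (4,832/224.6)×247 + (224.6/2)×0.28×£169.00 = £827,235.95.
EOQ at £157.20 = 232.9 < 340, so use break Q=340: TC = 4,832×£157.20 + (4,832/340.0)×247 + (340.0/2)×0.28×£157.20 = £770,583.43.
Lowest total cost among the candidates is at Q = 340.0.

TC* ≈ £770,583.43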